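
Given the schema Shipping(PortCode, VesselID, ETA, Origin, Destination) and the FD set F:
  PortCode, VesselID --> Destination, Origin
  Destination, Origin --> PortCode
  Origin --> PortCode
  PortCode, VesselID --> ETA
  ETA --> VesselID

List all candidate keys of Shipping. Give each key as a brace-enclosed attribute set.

{ETA, Origin}, {ETA, PortCode}, {Origin, VesselID}, {PortCode, VesselID}

{ETA, Origin}⁺ = {Destination, ETA, Origin, PortCode, VesselID}, which is every attribute, so {ETA, Origin} is a candidate key.
{ETA, PortCode}⁺ = {Destination, ETA, Origin, PortCode, VesselID}, which is every attribute, so {ETA, PortCode} is a candidate key.
{Origin, VesselID}⁺ = {Destination, ETA, Origin, PortCode, VesselID}, which is every attribute, so {Origin, VesselID} is a candidate key.
{PortCode, VesselID}⁺ = {Destination, ETA, Origin, PortCode, VesselID}, which is every attribute, so {PortCode, VesselID} is a candidate key.
No proper subset of any of these is a key, and no other minimal superkey exists.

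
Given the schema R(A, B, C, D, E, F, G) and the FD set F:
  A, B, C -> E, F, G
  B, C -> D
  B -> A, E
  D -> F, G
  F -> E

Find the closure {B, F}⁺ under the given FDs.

Start with {B, F}.
B -> A, E applies; add {A, E} → now {A, B, E, F}.
No further FD applies.

{A, B, E, F}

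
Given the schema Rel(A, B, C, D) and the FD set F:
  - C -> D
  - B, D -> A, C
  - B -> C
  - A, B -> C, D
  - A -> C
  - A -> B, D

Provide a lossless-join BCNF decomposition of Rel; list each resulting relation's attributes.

{A, B, C}; {C, D}

Candidate keys of the original relation: {A}, {B}.
{A, B, C, D}: {C} determines {C, D} here but is not a superkey — split on C -> D, giving {C, D} and {A, B, C}.
{C, D}: every determinant is a superkey — BCNF.
{A, B, C}: every determinant is a superkey — BCNF.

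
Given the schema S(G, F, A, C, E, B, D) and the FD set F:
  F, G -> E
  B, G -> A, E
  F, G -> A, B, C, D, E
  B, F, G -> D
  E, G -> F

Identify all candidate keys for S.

{B, G}, {E, G}, {F, G}

Attributes never on any right-hand side: {G} — every candidate key must contain it.
{B, G}⁺ = {A, B, C, D, E, F, G}, which is every attribute, so {B, G} is a candidate key.
{E, G}⁺ = {A, B, C, D, E, F, G}, which is every attribute, so {E, G} is a candidate key.
{F, G}⁺ = {A, B, C, D, E, F, G}, which is every attribute, so {F, G} is a candidate key.
Any other superkey properly contains one of these, so there are no further candidate keys.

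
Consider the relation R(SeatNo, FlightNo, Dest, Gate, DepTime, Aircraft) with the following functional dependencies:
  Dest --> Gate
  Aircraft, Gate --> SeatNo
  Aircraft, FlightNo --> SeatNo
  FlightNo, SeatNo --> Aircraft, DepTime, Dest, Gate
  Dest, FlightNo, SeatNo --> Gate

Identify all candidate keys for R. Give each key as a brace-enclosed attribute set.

{Aircraft, FlightNo}, {FlightNo, SeatNo}

Attributes never on any right-hand side: {FlightNo} — every candidate key must contain it.
{Aircraft, FlightNo}⁺ = {Aircraft, DepTime, Dest, FlightNo, Gate, SeatNo} — all of the relation — so {Aircraft, FlightNo} is a candidate key.
{FlightNo, SeatNo}⁺ = {Aircraft, DepTime, Dest, FlightNo, Gate, SeatNo} — all of the relation — so {FlightNo, SeatNo} is a candidate key.
These are minimal and exhaustive — every other superkey contains one of them.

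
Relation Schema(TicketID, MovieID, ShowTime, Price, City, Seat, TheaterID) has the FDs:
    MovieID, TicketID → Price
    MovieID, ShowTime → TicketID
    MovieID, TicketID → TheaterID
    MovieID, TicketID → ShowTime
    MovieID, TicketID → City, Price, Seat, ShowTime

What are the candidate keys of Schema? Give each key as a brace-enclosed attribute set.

{MovieID, ShowTime}, {MovieID, TicketID}

No FD produces {MovieID}, so it must be in every candidate key.
{MovieID, ShowTime} is a candidate key since {MovieID, ShowTime}⁺ = {City, MovieID, Price, Seat, ShowTime, TheaterID, TicketID} covers every attribute.
{MovieID, TicketID} is a candidate key since {MovieID, TicketID}⁺ = {City, MovieID, Price, Seat, ShowTime, TheaterID, TicketID} covers every attribute.
Any other superkey properly contains one of these, so there are no further candidate keys.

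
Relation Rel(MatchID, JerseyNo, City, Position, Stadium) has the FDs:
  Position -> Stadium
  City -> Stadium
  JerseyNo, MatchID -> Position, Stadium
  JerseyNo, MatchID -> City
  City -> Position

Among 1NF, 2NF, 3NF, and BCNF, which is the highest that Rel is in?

Candidate key: {JerseyNo, MatchID}. Prime attributes: {JerseyNo, MatchID}.
Position -> Stadium: {Position}⁺ = {Position, Stadium}, which is not all of the attributes, so the left side is not a superkey — BCNF is violated.
Position -> Stadium determines the non-prime attribute {Stadium} from a non-superkey — 3NF is violated.
No proper subset of a key has a non-prime attribute in its closure, so there is no partial dependency; 2NF holds.

2NF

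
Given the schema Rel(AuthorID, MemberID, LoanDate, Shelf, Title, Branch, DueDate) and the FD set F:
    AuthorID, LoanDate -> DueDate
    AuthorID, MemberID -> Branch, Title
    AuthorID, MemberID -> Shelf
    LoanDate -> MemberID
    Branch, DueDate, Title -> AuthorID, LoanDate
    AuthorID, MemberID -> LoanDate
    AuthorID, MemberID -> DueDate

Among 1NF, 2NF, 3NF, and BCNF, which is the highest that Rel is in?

Candidate keys: {AuthorID, LoanDate}, {AuthorID, MemberID}, {Branch, DueDate, Title}. Prime attributes: {AuthorID, Branch, DueDate, LoanDate, MemberID, Title}.
LoanDate -> MemberID: {LoanDate}⁺ = {LoanDate, MemberID}, which is not all of the attributes, so the left side is not a superkey — BCNF is violated.
Since {MemberID} ⊆ prime attributes and every other non-superkey FD also has a prime right side, the schema is in 3NF.

3NF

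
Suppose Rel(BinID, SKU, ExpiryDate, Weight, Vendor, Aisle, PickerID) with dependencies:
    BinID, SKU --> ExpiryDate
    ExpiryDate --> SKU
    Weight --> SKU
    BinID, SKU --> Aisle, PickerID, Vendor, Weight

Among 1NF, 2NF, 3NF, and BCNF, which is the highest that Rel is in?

3NF

Candidate keys: {BinID, ExpiryDate}, {BinID, SKU}, {BinID, Weight}. Prime attributes: {BinID, ExpiryDate, SKU, Weight}.
ExpiryDate --> SKU: {ExpiryDate}⁺ = {ExpiryDate, SKU}, which is not all of the attributes, so the left side is not a superkey — BCNF is violated.
Its right-hand attributes {SKU} are all prime, as are those of every other non-superkey FD — the relation is in 3NF.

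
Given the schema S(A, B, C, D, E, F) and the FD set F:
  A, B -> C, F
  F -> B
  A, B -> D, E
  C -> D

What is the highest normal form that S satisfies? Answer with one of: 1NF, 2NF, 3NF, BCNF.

Candidate keys: {A, B}, {A, F}. Prime attributes: {A, B, F}.
For F -> B we have {F}⁺ = {B, F}; {F} is not a superkey, so BCNF fails.
C -> D determines the non-prime attribute {D} from a non-superkey — 3NF is violated.
No non-prime attribute depends on a proper subset of any candidate key, so 2NF holds.

2NF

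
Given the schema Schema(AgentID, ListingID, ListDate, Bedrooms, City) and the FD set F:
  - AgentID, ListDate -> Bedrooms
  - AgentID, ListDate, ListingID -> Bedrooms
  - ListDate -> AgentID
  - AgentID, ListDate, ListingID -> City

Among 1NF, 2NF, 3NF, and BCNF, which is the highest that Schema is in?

1NF

Candidate key: {ListDate, ListingID}. Prime attributes: {ListDate, ListingID}.
AgentID, ListDate -> Bedrooms: {AgentID, ListDate}⁺ = {AgentID, Bedrooms, ListDate}, which is not all of the attributes, so the left side is not a superkey — BCNF is violated.
AgentID, ListDate -> Bedrooms determines the non-prime attribute {Bedrooms} from a non-superkey — 3NF is violated.
{ListDate} is a proper subset of the key {ListDate, ListingID}, and {ListDate}⁺ contains the non-prime attributes {AgentID, Bedrooms} — a partial dependency, so 2NF is violated.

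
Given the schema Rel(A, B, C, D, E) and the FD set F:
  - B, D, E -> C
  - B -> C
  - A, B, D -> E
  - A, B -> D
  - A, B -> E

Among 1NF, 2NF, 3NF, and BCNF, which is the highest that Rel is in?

1NF

Candidate key: {A, B}. Prime attributes: {A, B}.
B, D, E -> C: {B, D, E}⁺ = {B, C, D, E}, which is not all of the attributes, so the left side is not a superkey — BCNF is violated.
Because {C} is non-prime and the left side of B, D, E -> C is not a superkey, the relation is not in 3NF.
{B} is a proper subset of the key {A, B}, and {B}⁺ contains the non-prime attribute {C} — a partial dependency, so 2NF is violated.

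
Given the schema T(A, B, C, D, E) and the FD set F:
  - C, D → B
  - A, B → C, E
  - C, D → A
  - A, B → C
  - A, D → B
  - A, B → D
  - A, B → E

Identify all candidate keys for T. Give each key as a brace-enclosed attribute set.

{A, B}, {A, D}, {C, D}

{A, B} is a candidate key since {A, B}⁺ = {A, B, C, D, E} covers every attribute.
{A, D} is a candidate key since {A, D}⁺ = {A, B, C, D, E} covers every attribute.
{C, D} is a candidate key since {C, D}⁺ = {A, B, C, D, E} covers every attribute.
No proper subset of any of these is a key, and no other minimal superkey exists.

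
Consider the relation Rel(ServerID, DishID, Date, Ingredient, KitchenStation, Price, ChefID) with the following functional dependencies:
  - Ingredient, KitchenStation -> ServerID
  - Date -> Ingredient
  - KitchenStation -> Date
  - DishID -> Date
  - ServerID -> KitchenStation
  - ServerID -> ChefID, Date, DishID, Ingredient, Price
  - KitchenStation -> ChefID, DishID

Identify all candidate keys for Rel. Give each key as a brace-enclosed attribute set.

{KitchenStation}, {ServerID}

{KitchenStation}⁺ = {ChefID, Date, DishID, Ingredient, KitchenStation, Price, ServerID} — all of the relation — so {KitchenStation} is a candidate key.
{ServerID}⁺ = {ChefID, Date, DishID, Ingredient, KitchenStation, Price, ServerID} — all of the relation — so {ServerID} is a candidate key.
Any other superkey properly contains one of these, so there are no further candidate keys.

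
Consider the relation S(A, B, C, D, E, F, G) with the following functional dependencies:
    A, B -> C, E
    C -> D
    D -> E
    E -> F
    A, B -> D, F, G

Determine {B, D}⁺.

{B, D, E, F}

Start with {B, D}.
D -> E applies; add {E} → now {B, D, E}.
E -> F applies; add {F} → now {B, D, E, F}.
No further FD applies.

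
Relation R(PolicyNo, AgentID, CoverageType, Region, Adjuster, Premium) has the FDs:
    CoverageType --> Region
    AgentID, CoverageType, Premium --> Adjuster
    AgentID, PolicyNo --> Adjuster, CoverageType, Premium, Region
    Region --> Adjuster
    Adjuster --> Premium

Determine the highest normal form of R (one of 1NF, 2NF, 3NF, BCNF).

2NF

Candidate key: {AgentID, PolicyNo}. Prime attributes: {AgentID, PolicyNo}.
CoverageType --> Region: {CoverageType}⁺ = {Adjuster, CoverageType, Premium, Region}, which is not all of the attributes, so the left side is not a superkey — BCNF is violated.
Because {Region} is non-prime and the left side of CoverageType --> Region is not a superkey, the relation is not in 3NF.
No proper subset of a key has a non-prime attribute in its closure, so there is no partial dependency; 2NF holds.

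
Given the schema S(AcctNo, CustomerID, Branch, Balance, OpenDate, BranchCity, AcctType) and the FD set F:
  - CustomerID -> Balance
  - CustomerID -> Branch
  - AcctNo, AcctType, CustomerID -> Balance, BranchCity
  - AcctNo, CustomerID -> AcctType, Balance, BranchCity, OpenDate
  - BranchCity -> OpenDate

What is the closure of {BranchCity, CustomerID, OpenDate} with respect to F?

{Balance, Branch, BranchCity, CustomerID, OpenDate}

Start with {BranchCity, CustomerID, OpenDate}.
CustomerID -> Balance applies; add {Balance} → now {Balance, BranchCity, CustomerID, OpenDate}.
CustomerID -> Branch applies; add {Branch} → now {Balance, Branch, BranchCity, CustomerID, OpenDate}.
No further FD applies.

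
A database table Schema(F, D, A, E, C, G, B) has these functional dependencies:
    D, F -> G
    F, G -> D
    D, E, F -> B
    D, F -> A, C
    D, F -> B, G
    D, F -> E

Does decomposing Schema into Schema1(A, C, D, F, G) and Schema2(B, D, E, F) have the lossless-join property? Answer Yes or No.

Yes

The shared attributes are {D, F} and {D, F}⁺ = {A, B, C, D, E, F, G}.
This includes all of Schema1, so the common attributes are a superkey of Schema1 — the join is lossless.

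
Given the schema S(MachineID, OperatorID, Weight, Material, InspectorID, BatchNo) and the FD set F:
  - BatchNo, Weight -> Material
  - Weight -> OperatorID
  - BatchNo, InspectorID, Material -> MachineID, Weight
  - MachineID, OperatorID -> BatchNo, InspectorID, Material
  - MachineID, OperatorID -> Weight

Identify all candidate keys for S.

{BatchNo, InspectorID, Material}, {BatchNo, InspectorID, Weight}, {MachineID, OperatorID}, {MachineID, Weight}

{MachineID, OperatorID} is a candidate key since {MachineID, OperatorID}⁺ = {BatchNo, InspectorID, MachineID, Material, OperatorID, Weight} covers every attribute.
{MachineID, Weight} is a candidate key since {MachineID, Weight}⁺ = {BatchNo, InspectorID, MachineID, Material, OperatorID, Weight} covers every attribute.
{BatchNo, InspectorID, Material} is a candidate key since {BatchNo, InspectorID, Material}⁺ = {BatchNo, InspectorID, MachineID, Material, OperatorID, Weight} covers every attribute.
{BatchNo, InspectorID, Weight} is a candidate key since {BatchNo, InspectorID, Weight}⁺ = {BatchNo, InspectorID, MachineID, Material, OperatorID, Weight} covers every attribute.
No proper subset of any of these is a key, and no other minimal superkey exists.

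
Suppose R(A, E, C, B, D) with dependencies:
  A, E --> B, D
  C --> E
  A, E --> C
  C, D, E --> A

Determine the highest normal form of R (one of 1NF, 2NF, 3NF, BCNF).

Candidate keys: {A, C}, {A, E}, {C, D}. Prime attributes: {A, C, D, E}.
C --> E breaks BCNF: {C}⁺ = {C, E}, so {C} is not a superkey.
Since {E} ⊆ prime attributes and every other non-superkey FD also has a prime right side, the schema is in 3NF.

3NF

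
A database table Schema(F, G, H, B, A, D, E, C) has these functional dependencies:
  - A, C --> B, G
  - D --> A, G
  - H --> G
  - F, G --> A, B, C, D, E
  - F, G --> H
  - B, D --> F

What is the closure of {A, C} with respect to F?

{A, B, C, G}

Start with {A, C}.
A, C --> B, G applies; add {B, G} → now {A, B, C, G}.
No further FD applies.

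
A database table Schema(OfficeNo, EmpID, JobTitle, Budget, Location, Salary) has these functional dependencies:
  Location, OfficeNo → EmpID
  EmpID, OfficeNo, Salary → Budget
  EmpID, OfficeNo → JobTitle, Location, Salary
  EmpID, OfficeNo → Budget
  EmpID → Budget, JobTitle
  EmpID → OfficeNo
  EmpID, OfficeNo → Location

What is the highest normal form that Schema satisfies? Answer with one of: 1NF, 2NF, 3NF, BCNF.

BCNF

Candidate keys: {EmpID}, {Location, OfficeNo}. Prime attributes: {EmpID, Location, OfficeNo}.
The left-hand side of every FD is a superkey, so BCNF is satisfied.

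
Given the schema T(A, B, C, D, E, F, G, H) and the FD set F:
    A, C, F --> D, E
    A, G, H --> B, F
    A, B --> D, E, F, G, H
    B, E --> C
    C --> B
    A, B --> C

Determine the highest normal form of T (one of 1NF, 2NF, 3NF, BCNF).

Candidate keys: {A, B}, {A, C}, {A, G, H}. Prime attributes: {A, B, C, G, H}.
B, E --> C: {B, E}⁺ = {B, C, E}, which is not all of the attributes, so the left side is not a superkey — BCNF is violated.
Since {C} ⊆ prime attributes and every other non-superkey FD also has a prime right side, the schema is in 3NF.

3NF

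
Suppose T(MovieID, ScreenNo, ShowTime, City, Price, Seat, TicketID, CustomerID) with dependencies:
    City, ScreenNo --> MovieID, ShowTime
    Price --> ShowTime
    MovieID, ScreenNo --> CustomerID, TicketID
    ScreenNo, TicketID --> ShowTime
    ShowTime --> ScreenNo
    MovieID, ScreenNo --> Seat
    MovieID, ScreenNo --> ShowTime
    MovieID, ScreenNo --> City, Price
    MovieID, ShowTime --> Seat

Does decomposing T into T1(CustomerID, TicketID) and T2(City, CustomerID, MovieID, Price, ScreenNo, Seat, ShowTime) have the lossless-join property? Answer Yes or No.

The shared attributes are {CustomerID} and {CustomerID}⁺ = {CustomerID}.
Neither T1 nor T2 is contained in that closure, so the decomposition is lossy.

No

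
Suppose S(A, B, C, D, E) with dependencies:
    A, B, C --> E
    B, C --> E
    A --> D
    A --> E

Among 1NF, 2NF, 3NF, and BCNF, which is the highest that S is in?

Candidate key: {A, B, C}. Prime attributes: {A, B, C}.
For B, C --> E we have {B, C}⁺ = {B, C, E}; {B, C} is not a superkey, so BCNF fails.
Because {E} is non-prime and the left side of B, C --> E is not a superkey, the relation is not in 3NF.
{A} is a proper subset of the key {A, B, C}, and {A}⁺ contains the non-prime attributes {D, E} — a partial dependency, so 2NF is violated.

1NF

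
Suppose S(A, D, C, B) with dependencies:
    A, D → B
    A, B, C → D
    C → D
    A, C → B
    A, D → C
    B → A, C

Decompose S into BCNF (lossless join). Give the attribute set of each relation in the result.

Candidate keys of the original relation: {A, C}, {A, D}, {B}.
Within {A, B, C, D}: {C}⁺ ∩ {A, B, C, D} = {C, D}, not the whole set, so C → D violates BCNF; decompose into {C, D} and {A, B, C}.
{C, D} is in BCNF.
{A, B, C} is in BCNF.

{A, B, C}; {C, D}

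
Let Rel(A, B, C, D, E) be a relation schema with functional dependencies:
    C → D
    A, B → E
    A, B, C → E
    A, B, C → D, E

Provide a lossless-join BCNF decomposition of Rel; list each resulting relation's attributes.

{A, B, C}; {A, B, E}; {C, D}

Candidate key of the original relation: {A, B, C}.
Within {A, B, C, D, E}: {C}⁺ ∩ {A, B, C, D, E} = {C, D}, not the whole set, so C → D violates BCNF; decompose into {C, D} and {A, B, C, E}.
{C, D}: every determinant is a superkey — BCNF.
Within {A, B, C, E}: {A, B}⁺ ∩ {A, B, C, E} = {A, B, E}, not the whole set, so A, B → E violates BCNF; decompose into {A, B, E} and {A, B, C}.
{A, B, E}: every determinant is a superkey — BCNF.
{A, B, C}: every determinant is a superkey — BCNF.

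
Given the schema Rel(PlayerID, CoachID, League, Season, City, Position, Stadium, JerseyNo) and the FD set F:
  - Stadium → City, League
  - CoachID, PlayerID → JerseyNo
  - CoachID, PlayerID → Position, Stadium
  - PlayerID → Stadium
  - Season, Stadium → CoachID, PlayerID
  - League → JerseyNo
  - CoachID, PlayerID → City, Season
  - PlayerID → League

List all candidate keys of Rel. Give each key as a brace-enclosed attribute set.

{CoachID, PlayerID}, {PlayerID, Season}, {Season, Stadium}

{CoachID, PlayerID}⁺ = {City, CoachID, JerseyNo, League, PlayerID, Position, Season, Stadium}, which is every attribute, so {CoachID, PlayerID} is a candidate key.
{PlayerID, Season}⁺ = {City, CoachID, JerseyNo, League, PlayerID, Position, Season, Stadium}, which is every attribute, so {PlayerID, Season} is a candidate key.
{Season, Stadium}⁺ = {City, CoachID, JerseyNo, League, PlayerID, Position, Season, Stadium}, which is every attribute, so {Season, Stadium} is a candidate key.
Any other superkey properly contains one of these, so there are no further candidate keys.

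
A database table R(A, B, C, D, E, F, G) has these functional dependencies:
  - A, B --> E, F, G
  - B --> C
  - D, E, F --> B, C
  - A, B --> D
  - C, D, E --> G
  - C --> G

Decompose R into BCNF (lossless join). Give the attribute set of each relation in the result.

Candidate keys of the original relation: {A, B}, {A, D, E, F}.
Within {A, B, C, D, E, F, G}: {B}⁺ ∩ {A, B, C, D, E, F, G} = {B, C, G}, not the whole set, so B --> C, G violates BCNF; decompose into {B, C, G} and {A, B, D, E, F}.
Within {B, C, G}: {C}⁺ ∩ {B, C, G} = {C, G}, not the whole set, so C --> G violates BCNF; decompose into {C, G} and {B, C}.
{C, G} has no BCNF violation.
{B, C} has no BCNF violation.
Within {A, B, D, E, F}: {D, E, F}⁺ ∩ {A, B, D, E, F} = {B, D, E, F}, not the whole set, so D, E, F --> B violates BCNF; decompose into {B, D, E, F} and {A, D, E, F}.
{B, D, E, F} has no BCNF violation.
{A, D, E, F} has no BCNF violation.

{A, D, E, F}; {B, C}; {B, D, E, F}; {C, G}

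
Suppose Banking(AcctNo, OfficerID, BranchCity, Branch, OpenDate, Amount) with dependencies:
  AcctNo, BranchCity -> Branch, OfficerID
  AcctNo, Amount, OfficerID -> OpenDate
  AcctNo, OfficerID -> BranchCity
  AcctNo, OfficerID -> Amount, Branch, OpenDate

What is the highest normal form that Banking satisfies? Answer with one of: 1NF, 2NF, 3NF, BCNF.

Candidate keys: {AcctNo, BranchCity}, {AcctNo, OfficerID}. Prime attributes: {AcctNo, BranchCity, OfficerID}.
Every FD has a superkey on the left, so the relation is in BCNF.

BCNF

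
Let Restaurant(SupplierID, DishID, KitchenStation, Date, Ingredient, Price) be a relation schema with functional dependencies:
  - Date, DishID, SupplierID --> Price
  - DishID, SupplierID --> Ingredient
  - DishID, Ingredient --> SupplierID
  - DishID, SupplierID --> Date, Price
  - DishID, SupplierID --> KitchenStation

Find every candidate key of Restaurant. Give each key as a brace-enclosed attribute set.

Attributes never on any right-hand side: {DishID} — every candidate key must contain it.
{DishID, Ingredient} is a candidate key since {DishID, Ingredient}⁺ = {Date, DishID, Ingredient, KitchenStation, Price, SupplierID} covers every attribute.
{DishID, SupplierID} is a candidate key since {DishID, SupplierID}⁺ = {Date, DishID, Ingredient, KitchenStation, Price, SupplierID} covers every attribute.
These are minimal and exhaustive — every other superkey contains one of them.

{DishID, Ingredient}, {DishID, SupplierID}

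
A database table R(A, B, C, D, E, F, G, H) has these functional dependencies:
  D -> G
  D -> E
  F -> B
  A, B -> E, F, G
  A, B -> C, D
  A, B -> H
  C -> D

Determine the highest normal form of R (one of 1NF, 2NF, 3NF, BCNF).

2NF

Candidate keys: {A, B}, {A, F}. Prime attributes: {A, B, F}.
D -> G breaks BCNF: {D}⁺ = {D, E, G}, so {D} is not a superkey.
Because {G} is non-prime and the left side of D -> G is not a superkey, the relation is not in 3NF.
No proper subset of a key has a non-prime attribute in its closure, so there is no partial dependency; 2NF holds.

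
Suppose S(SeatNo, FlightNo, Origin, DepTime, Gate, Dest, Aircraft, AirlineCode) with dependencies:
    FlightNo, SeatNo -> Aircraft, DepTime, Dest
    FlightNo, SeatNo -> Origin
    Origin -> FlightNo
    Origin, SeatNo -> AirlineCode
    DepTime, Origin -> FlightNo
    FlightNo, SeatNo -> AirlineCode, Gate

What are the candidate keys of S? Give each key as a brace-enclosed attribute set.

{FlightNo, SeatNo}, {Origin, SeatNo}

Attributes never on any right-hand side: {SeatNo} — every candidate key must contain it.
{FlightNo, SeatNo} is a candidate key since {FlightNo, SeatNo}⁺ = {Aircraft, AirlineCode, DepTime, Dest, FlightNo, Gate, Origin, SeatNo} covers every attribute.
{Origin, SeatNo} is a candidate key since {Origin, SeatNo}⁺ = {Aircraft, AirlineCode, DepTime, Dest, FlightNo, Gate, Origin, SeatNo} covers every attribute.
No proper subset of any of these is a key, and no other minimal superkey exists.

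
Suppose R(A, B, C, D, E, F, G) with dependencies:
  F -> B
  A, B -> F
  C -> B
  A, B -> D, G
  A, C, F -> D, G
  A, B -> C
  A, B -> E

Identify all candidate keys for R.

Attributes never on any right-hand side: {A} — every candidate key must contain it.
{A, B} is a candidate key since {A, B}⁺ = {A, B, C, D, E, F, G} covers every attribute.
{A, C} is a candidate key since {A, C}⁺ = {A, B, C, D, E, F, G} covers every attribute.
{A, F} is a candidate key since {A, F}⁺ = {A, B, C, D, E, F, G} covers every attribute.
Any other superkey properly contains one of these, so there are no further candidate keys.

{A, B}, {A, C}, {A, F}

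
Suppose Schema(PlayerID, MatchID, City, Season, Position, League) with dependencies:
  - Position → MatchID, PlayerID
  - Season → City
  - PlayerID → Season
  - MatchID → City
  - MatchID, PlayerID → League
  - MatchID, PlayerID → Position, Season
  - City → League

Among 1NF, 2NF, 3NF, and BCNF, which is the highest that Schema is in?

1NF

Candidate keys: {MatchID, PlayerID}, {Position}. Prime attributes: {MatchID, PlayerID, Position}.
Season → City breaks BCNF: {Season}⁺ = {City, League, Season}, so {Season} is not a superkey.
Season → City has non-prime {City} on the right and a non-superkey on the left, so 3NF fails.
The proper key subset {MatchID} of {MatchID, PlayerID} determines non-prime {City, League}, so the relation is not even in 2NF.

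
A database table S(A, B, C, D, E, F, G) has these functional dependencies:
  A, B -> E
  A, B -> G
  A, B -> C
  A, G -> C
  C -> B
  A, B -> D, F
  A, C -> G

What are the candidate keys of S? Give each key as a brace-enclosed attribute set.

{A, B}, {A, C}, {A, G}

{A} never appears on the right of any FD, so every key must include it.
{A, B} is a candidate key since {A, B}⁺ = {A, B, C, D, E, F, G} covers every attribute.
{A, C} is a candidate key since {A, C}⁺ = {A, B, C, D, E, F, G} covers every attribute.
{A, G} is a candidate key since {A, G}⁺ = {A, B, C, D, E, F, G} covers every attribute.
Any other superkey properly contains one of these, so there are no further candidate keys.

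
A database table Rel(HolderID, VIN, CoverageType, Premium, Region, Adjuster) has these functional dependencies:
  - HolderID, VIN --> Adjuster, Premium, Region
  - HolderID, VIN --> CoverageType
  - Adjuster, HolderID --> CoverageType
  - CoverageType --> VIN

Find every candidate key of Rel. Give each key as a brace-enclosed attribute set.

Attributes never on any right-hand side: {HolderID} — every candidate key must contain it.
{Adjuster, HolderID}⁺ = {Adjuster, CoverageType, HolderID, Premium, Region, VIN}, which is every attribute, so {Adjuster, HolderID} is a candidate key.
{CoverageType, HolderID}⁺ = {Adjuster, CoverageType, HolderID, Premium, Region, VIN}, which is every attribute, so {CoverageType, HolderID} is a candidate key.
{HolderID, VIN}⁺ = {Adjuster, CoverageType, HolderID, Premium, Region, VIN}, which is every attribute, so {HolderID, VIN} is a candidate key.
No proper subset of any of these is a key, and no other minimal superkey exists.

{Adjuster, HolderID}, {CoverageType, HolderID}, {HolderID, VIN}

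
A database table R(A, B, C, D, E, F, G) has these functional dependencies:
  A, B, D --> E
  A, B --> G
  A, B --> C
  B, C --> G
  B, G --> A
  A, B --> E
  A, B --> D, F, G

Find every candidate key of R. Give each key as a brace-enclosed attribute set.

Attributes never on any right-hand side: {B} — every candidate key must contain it.
{A, B} is a candidate key since {A, B}⁺ = {A, B, C, D, E, F, G} covers every attribute.
{B, C} is a candidate key since {B, C}⁺ = {A, B, C, D, E, F, G} covers every attribute.
{B, G} is a candidate key since {B, G}⁺ = {A, B, C, D, E, F, G} covers every attribute.
These are minimal and exhaustive — every other superkey contains one of them.

{A, B}, {B, C}, {B, G}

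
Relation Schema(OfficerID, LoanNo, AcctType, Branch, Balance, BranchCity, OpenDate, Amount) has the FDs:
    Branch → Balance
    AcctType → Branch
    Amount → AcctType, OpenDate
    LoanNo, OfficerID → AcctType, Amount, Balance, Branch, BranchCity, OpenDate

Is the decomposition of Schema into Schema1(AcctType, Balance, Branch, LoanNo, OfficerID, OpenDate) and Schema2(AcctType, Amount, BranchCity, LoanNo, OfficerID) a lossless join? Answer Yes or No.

Yes

The shared attributes are {AcctType, LoanNo, OfficerID} and {AcctType, LoanNo, OfficerID}⁺ = {AcctType, Amount, Balance, Branch, BranchCity, LoanNo, OfficerID, OpenDate}.
This includes all of Schema1, so the common attributes are a superkey of Schema1 — the join is lossless.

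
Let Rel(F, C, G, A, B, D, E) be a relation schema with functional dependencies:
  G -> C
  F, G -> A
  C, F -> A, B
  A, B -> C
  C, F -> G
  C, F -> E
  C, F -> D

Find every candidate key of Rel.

{A, B, F}, {C, F}, {F, G}

No FD produces {F}, so it must be in every candidate key.
{C, F}⁺ = {A, B, C, D, E, F, G}, which is every attribute, so {C, F} is a candidate key.
{F, G}⁺ = {A, B, C, D, E, F, G}, which is every attribute, so {F, G} is a candidate key.
{A, B, F}⁺ = {A, B, C, D, E, F, G}, which is every attribute, so {A, B, F} is a candidate key.
No proper subset of any of these is a key, and no other minimal superkey exists.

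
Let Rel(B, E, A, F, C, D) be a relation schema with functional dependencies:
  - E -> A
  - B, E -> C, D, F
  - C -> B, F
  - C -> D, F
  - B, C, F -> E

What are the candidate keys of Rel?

{B, E}, {C}

{C}⁺ = {A, B, C, D, E, F} — all of the relation — so {C} is a candidate key.
{B, E}⁺ = {A, B, C, D, E, F} — all of the relation — so {B, E} is a candidate key.
These are minimal and exhaustive — every other superkey contains one of them.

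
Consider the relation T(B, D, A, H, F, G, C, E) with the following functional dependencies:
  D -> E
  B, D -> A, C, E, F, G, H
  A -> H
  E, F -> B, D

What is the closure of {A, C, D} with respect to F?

{A, C, D, E, H}

Start with {A, C, D}.
D -> E applies; add {E} → now {A, C, D, E}.
A -> H applies; add {H} → now {A, C, D, E, H}.
No further FD applies.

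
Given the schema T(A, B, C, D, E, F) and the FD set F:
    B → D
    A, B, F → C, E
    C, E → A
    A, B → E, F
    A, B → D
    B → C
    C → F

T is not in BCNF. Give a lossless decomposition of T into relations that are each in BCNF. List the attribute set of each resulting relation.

{A, B, E}; {B, C, D}; {C, F}

Candidate keys of the original relation: {A, B}, {B, E}.
{A, B, C, D, E, F}: {B} determines {B, C, D, F} here but is not a superkey — split on B → C, D, F, giving {B, C, D, F} and {A, B, E}.
{B, C, D, F}: {C} determines {C, F} here but is not a superkey — split on C → F, giving {C, F} and {B, C, D}.
{C, F}: every determinant is a superkey — BCNF.
{B, C, D}: every determinant is a superkey — BCNF.
{A, B, E}: every determinant is a superkey — BCNF.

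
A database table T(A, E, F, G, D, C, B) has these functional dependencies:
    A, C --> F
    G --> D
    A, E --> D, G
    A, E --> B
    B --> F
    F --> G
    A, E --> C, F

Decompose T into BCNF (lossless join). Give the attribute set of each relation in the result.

Candidate key of the original relation: {A, E}.
{A, B, C, D, E, F, G}: {A, C} determines {A, C, D, F, G} here but is not a superkey — split on A, C --> D, F, G, giving {A, C, D, F, G} and {A, B, C, E}.
{A, C, D, F, G}: {G} determines {D, G} here but is not a superkey — split on G --> D, giving {D, G} and {A, C, F, G}.
{D, G} is in BCNF.
{A, C, F, G}: {F} determines {F, G} here but is not a superkey — split on F --> G, giving {F, G} and {A, C, F}.
{F, G} is in BCNF.
{A, C, F} is in BCNF.
{A, B, C, E} is in BCNF.

{A, B, C, E}; {A, C, F}; {D, G}; {F, G}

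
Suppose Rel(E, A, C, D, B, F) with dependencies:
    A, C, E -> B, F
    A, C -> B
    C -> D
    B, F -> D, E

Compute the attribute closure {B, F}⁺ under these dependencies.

{B, D, E, F}

Start with {B, F}.
B, F -> D, E applies; add {D, E} → now {B, D, E, F}.
No further FD applies.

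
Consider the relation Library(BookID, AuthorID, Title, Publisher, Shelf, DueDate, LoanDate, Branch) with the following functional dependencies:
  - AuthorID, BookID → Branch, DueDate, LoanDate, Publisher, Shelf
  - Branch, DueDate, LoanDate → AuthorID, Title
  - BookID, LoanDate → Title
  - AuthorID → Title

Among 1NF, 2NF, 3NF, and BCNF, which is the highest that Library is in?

1NF

Candidate keys: {AuthorID, BookID}, {BookID, Branch, DueDate, LoanDate}. Prime attributes: {AuthorID, BookID, Branch, DueDate, LoanDate}.
For Branch, DueDate, LoanDate → AuthorID, Title we have {Branch, DueDate, LoanDate}⁺ = {AuthorID, Branch, DueDate, LoanDate, Title}; {Branch, DueDate, LoanDate} is not a superkey, so BCNF fails.
Because {Title} is non-prime and the left side of Branch, DueDate, LoanDate → AuthorID, Title is not a superkey, the relation is not in 3NF.
Since {AuthorID} ⊂ {AuthorID, BookID} and {AuthorID}⁺ ⊇ {Title} with {Title} non-prime, there is a partial dependency; 2NF fails.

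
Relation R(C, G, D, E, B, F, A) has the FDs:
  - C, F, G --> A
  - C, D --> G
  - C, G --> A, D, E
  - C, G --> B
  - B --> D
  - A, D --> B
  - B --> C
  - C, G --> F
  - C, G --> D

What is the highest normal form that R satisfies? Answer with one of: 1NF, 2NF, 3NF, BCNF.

BCNF

Candidate keys: {A, D}, {B}, {C, D}, {C, G}. Prime attributes: {A, B, C, D, G}.
Every FD has a superkey on the left, so the relation is in BCNF.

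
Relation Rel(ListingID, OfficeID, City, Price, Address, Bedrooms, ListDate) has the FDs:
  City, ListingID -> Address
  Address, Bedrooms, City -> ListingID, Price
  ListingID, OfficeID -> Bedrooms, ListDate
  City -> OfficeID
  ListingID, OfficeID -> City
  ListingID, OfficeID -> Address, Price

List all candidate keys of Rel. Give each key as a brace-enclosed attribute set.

{City, ListingID}⁺ = {Address, Bedrooms, City, ListDate, ListingID, OfficeID, Price} — all of the relation — so {City, ListingID} is a candidate key.
{ListingID, OfficeID}⁺ = {Address, Bedrooms, City, ListDate, ListingID, OfficeID, Price} — all of the relation — so {ListingID, OfficeID} is a candidate key.
{Address, Bedrooms, City}⁺ = {Address, Bedrooms, City, ListDate, ListingID, OfficeID, Price} — all of the relation — so {Address, Bedrooms, City} is a candidate key.
No proper subset of any of these is a key, and no other minimal superkey exists.

{Address, Bedrooms, City}, {City, ListingID}, {ListingID, OfficeID}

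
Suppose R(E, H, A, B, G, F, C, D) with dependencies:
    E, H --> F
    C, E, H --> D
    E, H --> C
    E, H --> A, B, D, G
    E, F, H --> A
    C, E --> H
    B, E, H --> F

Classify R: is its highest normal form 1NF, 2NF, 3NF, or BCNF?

BCNF

Candidate keys: {C, E}, {E, H}. Prime attributes: {C, E, H}.
Each dependency's left side is a superkey — BCNF holds.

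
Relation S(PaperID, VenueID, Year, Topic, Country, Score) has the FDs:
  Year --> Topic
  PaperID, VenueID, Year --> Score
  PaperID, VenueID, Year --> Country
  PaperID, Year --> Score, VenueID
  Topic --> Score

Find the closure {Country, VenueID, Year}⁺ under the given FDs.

Start with {Country, VenueID, Year}.
Year --> Topic applies; add {Topic} → now {Country, Topic, VenueID, Year}.
Topic --> Score applies; add {Score} → now {Country, Score, Topic, VenueID, Year}.
No further FD applies.

{Country, Score, Topic, VenueID, Year}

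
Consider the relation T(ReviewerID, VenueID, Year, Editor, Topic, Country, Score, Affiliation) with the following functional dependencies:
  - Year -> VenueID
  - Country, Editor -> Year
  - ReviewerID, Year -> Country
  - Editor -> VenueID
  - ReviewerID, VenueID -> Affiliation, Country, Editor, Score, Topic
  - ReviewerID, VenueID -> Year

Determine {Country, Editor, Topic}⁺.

{Country, Editor, Topic, VenueID, Year}

Start with {Country, Editor, Topic}.
Country, Editor -> Year applies; add {Year} → now {Country, Editor, Topic, Year}.
Editor -> VenueID applies; add {VenueID} → now {Country, Editor, Topic, VenueID, Year}.
No further FD applies.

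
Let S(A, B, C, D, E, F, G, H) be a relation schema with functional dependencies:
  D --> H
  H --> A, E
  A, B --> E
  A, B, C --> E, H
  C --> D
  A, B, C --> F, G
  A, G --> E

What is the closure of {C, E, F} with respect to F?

{A, C, D, E, F, H}

Start with {C, E, F}.
C --> D applies; add {D} → now {C, D, E, F}.
D --> H applies; add {H} → now {C, D, E, F, H}.
H --> A, E applies; add {A} → now {A, C, D, E, F, H}.
No further FD applies.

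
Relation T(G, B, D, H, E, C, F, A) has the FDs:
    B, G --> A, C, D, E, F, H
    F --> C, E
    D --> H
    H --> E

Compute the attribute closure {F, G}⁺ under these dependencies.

{C, E, F, G}

Start with {F, G}.
F --> C, E applies; add {C, E} → now {C, E, F, G}.
No further FD applies.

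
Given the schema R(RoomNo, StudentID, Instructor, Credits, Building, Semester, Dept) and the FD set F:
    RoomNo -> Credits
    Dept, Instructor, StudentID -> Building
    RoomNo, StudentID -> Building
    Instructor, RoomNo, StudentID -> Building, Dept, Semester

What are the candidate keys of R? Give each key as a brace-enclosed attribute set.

No FD produces {Instructor, RoomNo, StudentID}, so they must be in every candidate key.
{Instructor, RoomNo, StudentID}⁺ = {Building, Credits, Dept, Instructor, RoomNo, Semester, StudentID} — all of the relation — so {Instructor, RoomNo, StudentID} is a candidate key.
Every other attribute set either contains this one or has a smaller closure.

{Instructor, RoomNo, StudentID}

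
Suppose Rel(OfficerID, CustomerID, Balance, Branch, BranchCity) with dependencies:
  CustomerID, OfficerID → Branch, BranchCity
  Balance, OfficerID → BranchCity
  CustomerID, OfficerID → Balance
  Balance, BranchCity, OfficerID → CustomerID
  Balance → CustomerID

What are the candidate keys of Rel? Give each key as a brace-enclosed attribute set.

{Balance, OfficerID}, {CustomerID, OfficerID}

{OfficerID} never appears on the right of any FD, so every key must include it.
{Balance, OfficerID}⁺ = {Balance, Branch, BranchCity, CustomerID, OfficerID} — all of the relation — so {Balance, OfficerID} is a candidate key.
{CustomerID, OfficerID}⁺ = {Balance, Branch, BranchCity, CustomerID, OfficerID} — all of the relation — so {CustomerID, OfficerID} is a candidate key.
These are minimal and exhaustive — every other superkey contains one of them.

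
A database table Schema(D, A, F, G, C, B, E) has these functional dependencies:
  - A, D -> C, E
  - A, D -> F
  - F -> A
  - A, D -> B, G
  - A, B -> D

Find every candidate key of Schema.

{A, B}, {A, D}, {B, F}, {D, F}

{A, B}⁺ = {A, B, C, D, E, F, G} — all of the relation — so {A, B} is a candidate key.
{A, D}⁺ = {A, B, C, D, E, F, G} — all of the relation — so {A, D} is a candidate key.
{B, F}⁺ = {A, B, C, D, E, F, G} — all of the relation — so {B, F} is a candidate key.
{D, F}⁺ = {A, B, C, D, E, F, G} — all of the relation — so {D, F} is a candidate key.
These are minimal and exhaustive — every other superkey contains one of them.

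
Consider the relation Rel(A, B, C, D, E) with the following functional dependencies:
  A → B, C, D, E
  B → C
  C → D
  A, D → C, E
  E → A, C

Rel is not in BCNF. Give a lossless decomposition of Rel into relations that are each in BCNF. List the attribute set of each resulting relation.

Candidate keys of the original relation: {A}, {E}.
In {A, B, C, D, E}, {B} is not a superkey ({B}⁺ restricted to this set is {B, C, D}), so split on B → C, D into {B, C, D} and {A, B, E}.
In {B, C, D}, {C} is not a superkey ({C}⁺ restricted to this set is {C, D}), so split on C → D into {C, D} and {B, C}.
{C, D} has no BCNF violation.
{B, C} has no BCNF violation.
{A, B, E} has no BCNF violation.

{A, B, E}; {B, C}; {C, D}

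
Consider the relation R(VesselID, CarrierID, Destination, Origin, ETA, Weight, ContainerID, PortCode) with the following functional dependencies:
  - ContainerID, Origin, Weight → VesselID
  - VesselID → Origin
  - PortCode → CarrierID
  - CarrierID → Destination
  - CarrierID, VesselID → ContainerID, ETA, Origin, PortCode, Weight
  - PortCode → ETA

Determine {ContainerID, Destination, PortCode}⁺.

Start with {ContainerID, Destination, PortCode}.
PortCode → CarrierID applies; add {CarrierID} → now {CarrierID, ContainerID, Destination, PortCode}.
PortCode → ETA applies; add {ETA} → now {CarrierID, ContainerID, Destination, ETA, PortCode}.
No further FD applies.

{CarrierID, ContainerID, Destination, ETA, PortCode}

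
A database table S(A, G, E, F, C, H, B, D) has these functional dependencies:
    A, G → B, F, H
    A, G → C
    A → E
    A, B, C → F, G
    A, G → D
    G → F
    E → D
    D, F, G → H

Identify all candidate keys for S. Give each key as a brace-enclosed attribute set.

{A} never appears on the right of any FD, so every key must include it.
{A, G}⁺ = {A, B, C, D, E, F, G, H} — all of the relation — so {A, G} is a candidate key.
{A, B, C}⁺ = {A, B, C, D, E, F, G, H} — all of the relation — so {A, B, C} is a candidate key.
Any other superkey properly contains one of these, so there are no further candidate keys.

{A, B, C}, {A, G}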